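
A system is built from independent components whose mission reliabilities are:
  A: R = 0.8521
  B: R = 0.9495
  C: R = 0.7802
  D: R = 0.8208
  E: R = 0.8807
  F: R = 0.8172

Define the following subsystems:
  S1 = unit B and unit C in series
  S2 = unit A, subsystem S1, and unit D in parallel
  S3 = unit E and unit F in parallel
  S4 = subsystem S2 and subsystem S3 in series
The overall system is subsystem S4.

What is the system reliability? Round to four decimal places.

0.9715

Series (B and C): 0.949500 × 0.780200 = 0.740800
Parallel (A, [0.740800], and D): 1 − (1 − 0.852100)(1 − 0.740800)(1 − 0.820800) = 0.993130
Parallel (E and F): 1 − (1 − 0.880700)(1 − 0.817200) = 0.978192
Series ([0.993130] and [0.978192]): 0.993130 × 0.978192 = 0.9715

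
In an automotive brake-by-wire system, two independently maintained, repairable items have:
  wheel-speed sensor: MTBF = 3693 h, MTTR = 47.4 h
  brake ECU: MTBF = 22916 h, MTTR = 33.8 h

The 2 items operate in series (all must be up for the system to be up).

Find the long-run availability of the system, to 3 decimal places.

0.986

A(wheel-speed sensor) = MTBF/(MTBF+MTTR) = 3693/(3693+47.4) = 0.987328
A(brake ECU) = MTBF/(MTBF+MTTR) = 22916/(22916+33.8) = 0.998527
Series availability: 0.987328 × 0.998527 = 0.986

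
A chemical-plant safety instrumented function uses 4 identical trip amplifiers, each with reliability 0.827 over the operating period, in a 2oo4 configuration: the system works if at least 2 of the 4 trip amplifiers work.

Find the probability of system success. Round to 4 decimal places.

R = Σ_{i=2}^{4} C(4,i) p^i (1−p)^{4−i} with p = 0.827
C(4,2)·0.827^2·0.173^2 = 0.122816
C(4,3)·0.827^3·0.173^1 = 0.391402
C(4,4)·0.827^4·0.173^0 = 0.467759
Sum = 0.9820

0.9820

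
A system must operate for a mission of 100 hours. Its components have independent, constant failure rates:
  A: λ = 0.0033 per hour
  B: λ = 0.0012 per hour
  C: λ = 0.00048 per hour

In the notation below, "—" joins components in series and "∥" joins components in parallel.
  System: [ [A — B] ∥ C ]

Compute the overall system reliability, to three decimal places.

0.983

R(A) = exp(−0.0033 × 100) = 0.71892
R(B) = exp(−0.0012 × 100) = 0.88692
R(C) = exp(−0.00048 × 100) = 0.95313
Series (A and B): 0.71892 × 0.88692 = 0.63762
Parallel ([0.63762] and C): 1 − (1 − 0.63762)(1 − 0.95313) = 0.983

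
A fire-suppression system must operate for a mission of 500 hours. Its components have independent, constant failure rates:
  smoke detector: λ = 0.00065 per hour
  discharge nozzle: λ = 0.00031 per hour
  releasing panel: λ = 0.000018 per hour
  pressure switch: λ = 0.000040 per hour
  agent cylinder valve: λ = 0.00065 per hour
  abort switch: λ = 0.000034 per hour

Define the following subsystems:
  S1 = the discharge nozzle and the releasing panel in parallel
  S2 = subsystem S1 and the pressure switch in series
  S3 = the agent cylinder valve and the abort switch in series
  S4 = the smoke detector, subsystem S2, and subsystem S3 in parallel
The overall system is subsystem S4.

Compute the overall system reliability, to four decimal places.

0.9983

R(smoke detector) = exp(−0.00065 × 500) = 0.722527
R(discharge nozzle) = exp(−0.00031 × 500) = 0.856415
R(releasing panel) = exp(−0.000018 × 500) = 0.991040
R(pressure switch) = exp(−0.000040 × 500) = 0.980199
R(agent cylinder valve) = exp(−0.00065 × 500) = 0.722527
R(abort switch) = exp(−0.000034 × 500) = 0.983144
Parallel (discharge nozzle and releasing panel): 1 − (1 − 0.856415)(1 − 0.991040) = 0.998713
Series ([0.998713] and pressure switch): 0.998713 × 0.980199 = 0.978937
Series (agent cylinder valve and abort switch): 0.722527 × 0.983144 = 0.710348
Parallel (smoke detector, [0.978937], and [0.710348]): 1 − (1 − 0.722527)(1 − 0.978937)(1 − 0.710348) = 0.9983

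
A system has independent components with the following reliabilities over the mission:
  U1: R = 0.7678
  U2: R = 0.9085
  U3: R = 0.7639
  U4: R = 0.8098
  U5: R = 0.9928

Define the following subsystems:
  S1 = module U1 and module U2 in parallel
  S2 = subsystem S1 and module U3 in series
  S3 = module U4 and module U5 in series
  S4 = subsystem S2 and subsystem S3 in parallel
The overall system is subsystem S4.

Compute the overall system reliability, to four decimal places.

0.9505

Parallel (U1 and U2): 1 − (1 − 0.767800)(1 − 0.908500) = 0.978754
Series ([0.978754] and U3): 0.978754 × 0.763900 = 0.747670
Series (U4 and U5): 0.809800 × 0.992800 = 0.803969
Parallel ([0.747670] and [0.803969]): 1 − (1 − 0.747670)(1 − 0.803969) = 0.9505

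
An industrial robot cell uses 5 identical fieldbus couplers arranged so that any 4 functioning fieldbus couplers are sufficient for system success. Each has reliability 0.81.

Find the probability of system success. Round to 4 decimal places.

R = Σ_{i=4}^{5} C(5,i) p^i (1−p)^{5−i} with p = 0.81
C(5,4)·0.81^4·0.19^1 = 0.408944
C(5,5)·0.81^5·0.19^0 = 0.348678
Sum = 0.7576

0.7576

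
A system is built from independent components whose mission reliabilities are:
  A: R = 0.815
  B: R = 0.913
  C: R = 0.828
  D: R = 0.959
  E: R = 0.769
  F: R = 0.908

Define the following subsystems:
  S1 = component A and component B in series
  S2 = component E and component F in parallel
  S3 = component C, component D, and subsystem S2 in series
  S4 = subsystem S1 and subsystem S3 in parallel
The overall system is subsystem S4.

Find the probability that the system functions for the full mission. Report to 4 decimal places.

Series (A and B): 0.815000 × 0.913000 = 0.744095
Parallel (E and F): 1 − (1 − 0.769000)(1 − 0.908000) = 0.978748
Series (C, D, and [0.978748]): 0.828000 × 0.959000 × 0.978748 = 0.777177
Parallel ([0.744095] and [0.777177]): 1 − (1 − 0.744095)(1 − 0.777177) = 0.9430

0.9430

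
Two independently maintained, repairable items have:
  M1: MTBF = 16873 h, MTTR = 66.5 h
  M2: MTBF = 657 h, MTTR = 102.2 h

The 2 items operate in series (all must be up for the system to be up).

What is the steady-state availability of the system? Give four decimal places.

0.8620

A(M1) = MTBF/(MTBF+MTTR) = 16873/(16873+66.5) = 0.996074
A(M2) = MTBF/(MTBF+MTTR) = 657/(657+102.2) = 0.865385
Series availability: 0.996074 × 0.865385 = 0.8620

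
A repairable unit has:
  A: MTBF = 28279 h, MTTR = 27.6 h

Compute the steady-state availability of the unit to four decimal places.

0.9990

A(A) = MTBF/(MTBF+MTTR) = 28279/(28279+27.6) = 0.9990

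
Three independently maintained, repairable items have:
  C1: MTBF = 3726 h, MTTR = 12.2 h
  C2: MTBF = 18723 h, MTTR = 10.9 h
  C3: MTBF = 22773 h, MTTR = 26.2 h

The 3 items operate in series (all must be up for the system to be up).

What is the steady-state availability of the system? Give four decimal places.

A(C1) = MTBF/(MTBF+MTTR) = 3726/(3726+12.2) = 0.996736
A(C2) = MTBF/(MTBF+MTTR) = 18723/(18723+10.9) = 0.999418
A(C3) = MTBF/(MTBF+MTTR) = 22773/(22773+26.2) = 0.998851
Series availability: 0.996736 × 0.999418 × 0.998851 = 0.9950

0.9950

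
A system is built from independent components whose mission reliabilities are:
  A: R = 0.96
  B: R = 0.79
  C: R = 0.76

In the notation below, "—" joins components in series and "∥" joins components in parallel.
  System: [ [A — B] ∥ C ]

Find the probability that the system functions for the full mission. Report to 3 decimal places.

0.942

Series (A and B): 0.96000 × 0.79000 = 0.75840
Parallel ([0.75840] and C): 1 − (1 − 0.75840)(1 − 0.76000) = 0.942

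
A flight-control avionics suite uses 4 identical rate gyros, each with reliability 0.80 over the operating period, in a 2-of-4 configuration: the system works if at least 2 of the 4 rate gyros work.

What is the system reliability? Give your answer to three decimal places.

R = Σ_{i=2}^{4} C(4,i) p^i (1−p)^{4−i} with p = 0.80
C(4,2)·0.80^2·0.20^2 = 0.15360
C(4,3)·0.80^3·0.20^1 = 0.40960
C(4,4)·0.80^4·0.20^0 = 0.40960
Sum = 0.973

0.973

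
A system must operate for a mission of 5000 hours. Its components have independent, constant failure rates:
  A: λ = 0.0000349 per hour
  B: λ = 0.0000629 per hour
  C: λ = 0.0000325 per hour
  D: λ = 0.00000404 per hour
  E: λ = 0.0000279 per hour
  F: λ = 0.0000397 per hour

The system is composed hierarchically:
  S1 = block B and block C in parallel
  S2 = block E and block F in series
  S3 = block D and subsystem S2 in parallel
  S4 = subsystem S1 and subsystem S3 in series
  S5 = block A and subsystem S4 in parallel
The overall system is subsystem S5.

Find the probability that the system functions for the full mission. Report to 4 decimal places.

0.9926

R(A) = exp(−0.0000349 × 5000) = 0.839877
R(B) = exp(−0.0000629 × 5000) = 0.730154
R(C) = exp(−0.0000325 × 5000) = 0.850016
R(D) = exp(−0.00000404 × 5000) = 0.980003
R(E) = exp(−0.0000279 × 5000) = 0.869793
R(F) = exp(−0.0000397 × 5000) = 0.819960
Parallel (B and C): 1 − (1 − 0.730154)(1 − 0.850016) = 0.959527
Series (E and F): 0.869793 × 0.819960 = 0.713195
Parallel (D and [0.713195]): 1 − (1 − 0.980003)(1 − 0.713195) = 0.994265
Series ([0.959527] and [0.994265]): 0.959527 × 0.994265 = 0.954024
Parallel (A and [0.954024]): 1 − (1 − 0.839877)(1 − 0.954024) = 0.9926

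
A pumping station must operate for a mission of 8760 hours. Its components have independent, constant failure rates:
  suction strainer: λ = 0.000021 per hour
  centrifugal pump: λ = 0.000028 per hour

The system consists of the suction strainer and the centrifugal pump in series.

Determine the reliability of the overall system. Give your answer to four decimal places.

R(suction strainer) = exp(−0.000021 × 8760) = 0.831969
R(centrifugal pump) = exp(−0.000028 × 8760) = 0.782485
Series (suction strainer and centrifugal pump): 0.831969 × 0.782485 = 0.6510

0.6510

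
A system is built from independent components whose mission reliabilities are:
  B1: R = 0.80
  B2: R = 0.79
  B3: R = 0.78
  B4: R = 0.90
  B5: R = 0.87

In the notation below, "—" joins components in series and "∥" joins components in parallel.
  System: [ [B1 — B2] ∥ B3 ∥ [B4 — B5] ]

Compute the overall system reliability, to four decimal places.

Series (B1 and B2): 0.800000 × 0.790000 = 0.632000
Series (B4 and B5): 0.900000 × 0.870000 = 0.783000
Parallel ([0.632000], B3, and [0.783000]): 1 − (1 − 0.632000)(1 − 0.780000)(1 − 0.783000) = 0.9824

0.9824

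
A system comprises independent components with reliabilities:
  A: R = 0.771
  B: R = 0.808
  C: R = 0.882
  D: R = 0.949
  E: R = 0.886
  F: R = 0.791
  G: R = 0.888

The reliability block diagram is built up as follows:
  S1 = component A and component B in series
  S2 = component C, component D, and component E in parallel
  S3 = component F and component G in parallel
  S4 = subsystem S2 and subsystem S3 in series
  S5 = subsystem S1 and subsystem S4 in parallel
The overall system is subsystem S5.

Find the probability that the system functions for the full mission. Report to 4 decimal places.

0.9909

Series (A and B): 0.771000 × 0.808000 = 0.622968
Parallel (C, D, and E): 1 − (1 − 0.882000)(1 − 0.949000)(1 − 0.886000) = 0.999314
Parallel (F and G): 1 − (1 − 0.791000)(1 − 0.888000) = 0.976592
Series ([0.999314] and [0.976592]): 0.999314 × 0.976592 = 0.975922
Parallel ([0.622968] and [0.975922]): 1 − (1 − 0.622968)(1 − 0.975922) = 0.9909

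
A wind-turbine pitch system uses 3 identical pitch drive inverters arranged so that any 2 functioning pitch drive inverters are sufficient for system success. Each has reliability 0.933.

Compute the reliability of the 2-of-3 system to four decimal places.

0.9871

R = Σ_{i=2}^{3} C(3,i) p^i (1−p)^{3−i} with p = 0.933
C(3,2)·0.933^2·0.067^1 = 0.174968
C(3,3)·0.933^3·0.067^0 = 0.812166
Sum = 0.9871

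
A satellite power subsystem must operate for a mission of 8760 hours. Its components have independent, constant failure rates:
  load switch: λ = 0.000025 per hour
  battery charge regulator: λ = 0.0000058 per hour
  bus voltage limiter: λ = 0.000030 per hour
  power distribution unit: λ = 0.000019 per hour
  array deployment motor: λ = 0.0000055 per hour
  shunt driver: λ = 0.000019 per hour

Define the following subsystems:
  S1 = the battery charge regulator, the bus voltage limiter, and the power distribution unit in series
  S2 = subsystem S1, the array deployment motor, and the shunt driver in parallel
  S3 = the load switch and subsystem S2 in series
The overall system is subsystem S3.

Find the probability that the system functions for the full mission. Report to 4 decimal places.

0.8011

R(load switch) = exp(−0.000025 × 8760) = 0.803322
R(battery charge regulator) = exp(−0.0000058 × 8760) = 0.950461
R(bus voltage limiter) = exp(−0.000030 × 8760) = 0.768896
R(power distribution unit) = exp(−0.000019 × 8760) = 0.846674
R(array deployment motor) = exp(−0.0000055 × 8760) = 0.952962
R(shunt driver) = exp(−0.000019 × 8760) = 0.846674
Series (battery charge regulator, bus voltage limiter, and power distribution unit): 0.950461 × 0.768896 × 0.846674 = 0.618754
Parallel ([0.618754], array deployment motor, and shunt driver): 1 − (1 − 0.618754)(1 − 0.952962)(1 − 0.846674) = 0.997250
Series (load switch and [0.997250]): 0.803322 × 0.997250 = 0.8011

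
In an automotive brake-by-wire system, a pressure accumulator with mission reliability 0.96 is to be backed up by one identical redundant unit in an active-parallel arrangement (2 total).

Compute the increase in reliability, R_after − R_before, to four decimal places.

R_before = 0.96
R_after = 1 − (1 − 0.96)^2 = 0.9984
ΔR = 0.9984 − 0.96 = 0.0384

0.0384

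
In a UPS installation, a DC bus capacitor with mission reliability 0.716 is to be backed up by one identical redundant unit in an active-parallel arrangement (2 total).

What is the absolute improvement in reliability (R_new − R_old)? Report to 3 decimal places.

R_before = 0.716
R_after = 1 − (1 − 0.716)^2 = 0.919
ΔR = 0.919 − 0.716 = 0.203

0.203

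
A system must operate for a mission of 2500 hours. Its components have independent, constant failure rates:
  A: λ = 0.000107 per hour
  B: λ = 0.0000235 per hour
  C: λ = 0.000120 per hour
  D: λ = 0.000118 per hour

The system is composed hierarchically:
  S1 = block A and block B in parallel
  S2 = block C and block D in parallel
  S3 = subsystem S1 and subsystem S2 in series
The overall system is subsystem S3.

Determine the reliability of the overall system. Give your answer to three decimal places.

0.921

R(A) = exp(−0.000107 × 2500) = 0.76529
R(B) = exp(−0.0000235 × 2500) = 0.94294
R(C) = exp(−0.000120 × 2500) = 0.74082
R(D) = exp(−0.000118 × 2500) = 0.74453
Parallel (A and B): 1 − (1 − 0.76529)(1 − 0.94294) = 0.98661
Parallel (C and D): 1 − (1 − 0.74082)(1 − 0.74453) = 0.93379
Series ([0.98661] and [0.93379]): 0.98661 × 0.93379 = 0.921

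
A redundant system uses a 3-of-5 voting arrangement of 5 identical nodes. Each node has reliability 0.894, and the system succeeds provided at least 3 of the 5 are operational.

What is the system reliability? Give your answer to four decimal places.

R = Σ_{i=3}^{5} C(5,i) p^i (1−p)^{5−i} with p = 0.894
C(5,3)·0.894^3·0.106^2 = 0.080283
C(5,4)·0.894^4·0.106^1 = 0.338552
C(5,5)·0.894^5·0.106^0 = 0.571068
Sum = 0.9899

0.9899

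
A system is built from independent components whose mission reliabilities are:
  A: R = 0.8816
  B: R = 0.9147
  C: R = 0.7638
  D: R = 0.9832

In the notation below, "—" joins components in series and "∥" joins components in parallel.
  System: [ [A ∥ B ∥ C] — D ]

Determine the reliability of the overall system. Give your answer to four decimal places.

Parallel (A, B, and C): 1 − (1 − 0.881600)(1 − 0.914700)(1 − 0.763800) = 0.997614
Series ([0.997614] and D): 0.997614 × 0.983200 = 0.9809

0.9809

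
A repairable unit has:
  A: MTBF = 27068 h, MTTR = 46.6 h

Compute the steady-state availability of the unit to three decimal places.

0.998

A(A) = MTBF/(MTBF+MTTR) = 27068/(27068+46.6) = 0.998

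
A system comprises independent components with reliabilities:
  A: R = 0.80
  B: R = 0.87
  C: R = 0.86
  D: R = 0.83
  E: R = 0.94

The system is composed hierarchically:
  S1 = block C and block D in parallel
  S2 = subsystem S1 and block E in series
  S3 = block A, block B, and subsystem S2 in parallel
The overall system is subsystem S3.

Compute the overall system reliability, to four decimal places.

Parallel (C and D): 1 − (1 − 0.860000)(1 − 0.830000) = 0.976200
Series ([0.976200] and E): 0.976200 × 0.940000 = 0.917628
Parallel (A, B, and [0.917628]): 1 − (1 − 0.800000)(1 − 0.870000)(1 − 0.917628) = 0.9979

0.9979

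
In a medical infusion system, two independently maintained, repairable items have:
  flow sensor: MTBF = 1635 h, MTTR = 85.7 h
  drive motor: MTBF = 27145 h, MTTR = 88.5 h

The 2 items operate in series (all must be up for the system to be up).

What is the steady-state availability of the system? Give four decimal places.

0.9471

A(flow sensor) = MTBF/(MTBF+MTTR) = 1635/(1635+85.7) = 0.950195
A(drive motor) = MTBF/(MTBF+MTTR) = 27145/(27145+88.5) = 0.996750
Series availability: 0.950195 × 0.996750 = 0.9471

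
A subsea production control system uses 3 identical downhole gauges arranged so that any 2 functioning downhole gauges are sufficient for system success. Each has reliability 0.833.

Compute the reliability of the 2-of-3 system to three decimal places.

0.926

R = Σ_{i=2}^{3} C(3,i) p^i (1−p)^{3−i} with p = 0.833
C(3,2)·0.833^2·0.167^1 = 0.34764
C(3,3)·0.833^3·0.167^0 = 0.57801
Sum = 0.926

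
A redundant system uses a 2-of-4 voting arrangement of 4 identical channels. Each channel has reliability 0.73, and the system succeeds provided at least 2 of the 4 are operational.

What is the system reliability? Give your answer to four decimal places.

R = Σ_{i=2}^{4} C(4,i) p^i (1−p)^{4−i} with p = 0.73
C(4,2)·0.73^2·0.27^2 = 0.233090
C(4,3)·0.73^3·0.27^1 = 0.420138
C(4,4)·0.73^4·0.27^0 = 0.283982
Sum = 0.9372

0.9372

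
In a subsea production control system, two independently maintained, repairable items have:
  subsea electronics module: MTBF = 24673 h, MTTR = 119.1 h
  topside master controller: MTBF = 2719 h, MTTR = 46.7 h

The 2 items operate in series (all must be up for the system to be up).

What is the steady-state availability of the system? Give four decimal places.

0.9784

A(subsea electronics module) = MTBF/(MTBF+MTTR) = 24673/(24673+119.1) = 0.995196
A(topside master controller) = MTBF/(MTBF+MTTR) = 2719/(2719+46.7) = 0.983115
Series availability: 0.995196 × 0.983115 = 0.9784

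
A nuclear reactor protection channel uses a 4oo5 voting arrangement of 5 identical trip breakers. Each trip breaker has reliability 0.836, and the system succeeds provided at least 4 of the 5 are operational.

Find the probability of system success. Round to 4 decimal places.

0.8089

R = Σ_{i=4}^{5} C(5,i) p^i (1−p)^{5−i} with p = 0.836
C(5,4)·0.836^4·0.164^1 = 0.400534
C(5,5)·0.836^5·0.164^0 = 0.408349
Sum = 0.8089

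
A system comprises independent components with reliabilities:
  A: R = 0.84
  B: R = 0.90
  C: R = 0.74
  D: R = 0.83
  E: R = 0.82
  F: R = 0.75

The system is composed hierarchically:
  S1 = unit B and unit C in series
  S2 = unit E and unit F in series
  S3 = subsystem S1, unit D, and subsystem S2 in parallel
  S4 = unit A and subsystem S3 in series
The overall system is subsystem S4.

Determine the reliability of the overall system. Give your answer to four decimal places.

Series (B and C): 0.900000 × 0.740000 = 0.666000
Series (E and F): 0.820000 × 0.750000 = 0.615000
Parallel ([0.666000], D, and [0.615000]): 1 − (1 − 0.666000)(1 − 0.830000)(1 − 0.615000) = 0.978140
Series (A and [0.978140]): 0.840000 × 0.978140 = 0.8216

0.8216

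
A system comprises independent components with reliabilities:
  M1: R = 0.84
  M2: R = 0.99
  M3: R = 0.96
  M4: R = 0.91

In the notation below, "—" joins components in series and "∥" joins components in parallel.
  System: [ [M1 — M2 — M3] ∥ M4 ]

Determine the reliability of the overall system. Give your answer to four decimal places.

Series (M1, M2, and M3): 0.840000 × 0.990000 × 0.960000 = 0.798336
Parallel ([0.798336] and M4): 1 − (1 − 0.798336)(1 − 0.910000) = 0.9819

0.9819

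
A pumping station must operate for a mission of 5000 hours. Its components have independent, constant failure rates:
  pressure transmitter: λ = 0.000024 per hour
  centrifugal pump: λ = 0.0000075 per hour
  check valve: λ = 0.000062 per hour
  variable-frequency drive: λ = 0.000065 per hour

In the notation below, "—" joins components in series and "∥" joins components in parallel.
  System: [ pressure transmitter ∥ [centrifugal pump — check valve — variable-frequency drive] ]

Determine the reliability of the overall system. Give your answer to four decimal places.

R(pressure transmitter) = exp(−0.000024 × 5000) = 0.886920
R(centrifugal pump) = exp(−0.0000075 × 5000) = 0.963194
R(check valve) = exp(−0.000062 × 5000) = 0.733447
R(variable-frequency drive) = exp(−0.000065 × 5000) = 0.722527
Series (centrifugal pump, check valve, and variable-frequency drive): 0.963194 × 0.733447 × 0.722527 = 0.510430
Parallel (pressure transmitter and [0.510430]): 1 − (1 − 0.886920)(1 − 0.510430) = 0.9446

0.9446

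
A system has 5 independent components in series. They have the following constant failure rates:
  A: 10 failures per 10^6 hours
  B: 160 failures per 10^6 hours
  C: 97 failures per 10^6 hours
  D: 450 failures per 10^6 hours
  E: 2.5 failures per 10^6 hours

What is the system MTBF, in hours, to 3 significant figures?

1390

Series of exponential components: λ_sys = Σ λ_i
λ_sys = 0.000010 + 0.00016 + 0.000097 + 0.00045 + 0.0000025 = 7.1950e-04 /h
MTBF = 1 / λ_sys = 1390 h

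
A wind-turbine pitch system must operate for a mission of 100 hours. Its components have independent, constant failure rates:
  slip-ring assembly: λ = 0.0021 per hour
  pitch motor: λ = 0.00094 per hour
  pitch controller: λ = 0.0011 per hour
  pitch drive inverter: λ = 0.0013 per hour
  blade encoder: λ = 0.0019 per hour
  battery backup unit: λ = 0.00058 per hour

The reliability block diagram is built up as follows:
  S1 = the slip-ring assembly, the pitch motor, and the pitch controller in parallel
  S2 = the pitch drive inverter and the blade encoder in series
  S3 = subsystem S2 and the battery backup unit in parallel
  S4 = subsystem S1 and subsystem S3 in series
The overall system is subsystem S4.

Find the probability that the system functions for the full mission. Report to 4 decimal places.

R(slip-ring assembly) = exp(−0.0021 × 100) = 0.810584
R(pitch motor) = exp(−0.00094 × 100) = 0.910283
R(pitch controller) = exp(−0.0011 × 100) = 0.895834
R(pitch drive inverter) = exp(−0.0013 × 100) = 0.878095
R(blade encoder) = exp(−0.0019 × 100) = 0.826959
R(battery backup unit) = exp(−0.00058 × 100) = 0.943650
Parallel (slip-ring assembly, pitch motor, and pitch controller): 1 − (1 − 0.810584)(1 − 0.910283)(1 − 0.895834) = 0.998230
Series (pitch drive inverter and blade encoder): 0.878095 × 0.826959 = 0.726149
Parallel ([0.726149] and battery backup unit): 1 − (1 − 0.726149)(1 − 0.943650) = 0.984568
Series ([0.998230] and [0.984568]): 0.998230 × 0.984568 = 0.9828

0.9828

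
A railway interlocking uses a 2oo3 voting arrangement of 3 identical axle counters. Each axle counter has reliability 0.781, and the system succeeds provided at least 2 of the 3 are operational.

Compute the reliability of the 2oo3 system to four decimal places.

0.8771

R = Σ_{i=2}^{3} C(3,i) p^i (1−p)^{3−i} with p = 0.781
C(3,2)·0.781^2·0.219^1 = 0.400744
C(3,3)·0.781^3·0.219^0 = 0.476380
Sum = 0.8771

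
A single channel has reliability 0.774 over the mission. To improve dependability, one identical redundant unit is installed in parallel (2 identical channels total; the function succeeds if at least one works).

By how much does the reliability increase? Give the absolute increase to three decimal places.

0.175

R_before = 0.774
R_after = 1 − (1 − 0.774)^2 = 0.949
ΔR = 0.949 − 0.774 = 0.175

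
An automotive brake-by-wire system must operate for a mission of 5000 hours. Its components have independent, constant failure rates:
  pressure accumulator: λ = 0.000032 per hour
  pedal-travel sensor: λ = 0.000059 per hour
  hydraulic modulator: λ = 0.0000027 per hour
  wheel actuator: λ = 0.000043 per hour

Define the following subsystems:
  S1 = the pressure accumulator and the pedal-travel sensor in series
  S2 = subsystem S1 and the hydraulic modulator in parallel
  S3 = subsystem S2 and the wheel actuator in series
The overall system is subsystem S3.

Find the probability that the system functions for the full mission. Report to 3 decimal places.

0.803

R(pressure accumulator) = exp(−0.000032 × 5000) = 0.85214
R(pedal-travel sensor) = exp(−0.000059 × 5000) = 0.74453
R(hydraulic modulator) = exp(−0.0000027 × 5000) = 0.98659
R(wheel actuator) = exp(−0.000043 × 5000) = 0.80654
Series (pressure accumulator and pedal-travel sensor): 0.85214 × 0.74453 = 0.63444
Parallel ([0.63444] and hydraulic modulator): 1 − (1 − 0.63444)(1 − 0.98659) = 0.99510
Series ([0.99510] and wheel actuator): 0.99510 × 0.80654 = 0.803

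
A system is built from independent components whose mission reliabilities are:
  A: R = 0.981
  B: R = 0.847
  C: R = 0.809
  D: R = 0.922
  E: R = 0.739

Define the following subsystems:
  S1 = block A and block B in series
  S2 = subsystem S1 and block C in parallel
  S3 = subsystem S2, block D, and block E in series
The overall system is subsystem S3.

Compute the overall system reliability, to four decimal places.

Series (A and B): 0.981000 × 0.847000 = 0.830907
Parallel ([0.830907] and C): 1 − (1 − 0.830907)(1 − 0.809000) = 0.967703
Series ([0.967703], D, and E): 0.967703 × 0.922000 × 0.739000 = 0.6594

0.6594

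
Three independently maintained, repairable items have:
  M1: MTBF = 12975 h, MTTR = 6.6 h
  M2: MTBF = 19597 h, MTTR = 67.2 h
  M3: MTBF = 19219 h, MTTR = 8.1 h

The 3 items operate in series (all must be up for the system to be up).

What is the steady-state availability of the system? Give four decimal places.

0.9957

A(M1) = MTBF/(MTBF+MTTR) = 12975/(12975+6.6) = 0.999492
A(M2) = MTBF/(MTBF+MTTR) = 19597/(19597+67.2) = 0.996583
A(M3) = MTBF/(MTBF+MTTR) = 19219/(19219+8.1) = 0.999579
Series availability: 0.999492 × 0.996583 × 0.999579 = 0.9957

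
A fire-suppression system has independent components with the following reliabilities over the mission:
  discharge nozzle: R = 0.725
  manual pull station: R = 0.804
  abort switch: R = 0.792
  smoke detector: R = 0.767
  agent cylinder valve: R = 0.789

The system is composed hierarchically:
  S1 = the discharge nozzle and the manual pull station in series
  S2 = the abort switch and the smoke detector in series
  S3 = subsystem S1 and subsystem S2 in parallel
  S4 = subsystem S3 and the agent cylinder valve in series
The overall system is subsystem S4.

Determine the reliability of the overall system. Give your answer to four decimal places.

Series (discharge nozzle and manual pull station): 0.725000 × 0.804000 = 0.582900
Series (abort switch and smoke detector): 0.792000 × 0.767000 = 0.607464
Parallel ([0.582900] and [0.607464]): 1 − (1 − 0.582900)(1 − 0.607464) = 0.836273
Series ([0.836273] and agent cylinder valve): 0.836273 × 0.789000 = 0.6598

0.6598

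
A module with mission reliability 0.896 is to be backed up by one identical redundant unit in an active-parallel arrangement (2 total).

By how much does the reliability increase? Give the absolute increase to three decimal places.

R_before = 0.896
R_after = 1 − (1 − 0.896)^2 = 0.989
ΔR = 0.989 − 0.896 = 0.093

0.093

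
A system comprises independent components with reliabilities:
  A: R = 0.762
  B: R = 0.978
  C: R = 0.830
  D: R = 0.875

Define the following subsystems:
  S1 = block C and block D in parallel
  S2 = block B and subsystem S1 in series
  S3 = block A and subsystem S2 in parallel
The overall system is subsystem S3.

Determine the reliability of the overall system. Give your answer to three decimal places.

Parallel (C and D): 1 − (1 − 0.83000)(1 − 0.87500) = 0.97875
Series (B and [0.97875]): 0.97800 × 0.97875 = 0.95722
Parallel (A and [0.95722]): 1 − (1 − 0.76200)(1 − 0.95722) = 0.990

0.990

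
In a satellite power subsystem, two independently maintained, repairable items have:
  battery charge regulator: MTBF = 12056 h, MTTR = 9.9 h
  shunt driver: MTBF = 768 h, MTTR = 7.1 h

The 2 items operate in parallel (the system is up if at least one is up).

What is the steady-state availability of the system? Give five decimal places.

A(battery charge regulator) = MTBF/(MTBF+MTTR) = 12056/(12056+9.9) = 0.999180
A(shunt driver) = MTBF/(MTBF+MTTR) = 768/(768+7.1) = 0.990840
Parallel availability: 1 − (1 − 0.999180)(1 − 0.990840) = 0.99999

0.99999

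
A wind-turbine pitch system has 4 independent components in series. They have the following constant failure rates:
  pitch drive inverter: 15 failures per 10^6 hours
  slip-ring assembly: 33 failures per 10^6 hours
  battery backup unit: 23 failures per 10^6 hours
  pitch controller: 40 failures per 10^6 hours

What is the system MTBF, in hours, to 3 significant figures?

9010

Series of exponential components: λ_sys = Σ λ_i
λ_sys = 0.000015 + 0.000033 + 0.000023 + 0.000040 = 1.1100e-04 /h
MTBF = 1 / λ_sys = 9010 h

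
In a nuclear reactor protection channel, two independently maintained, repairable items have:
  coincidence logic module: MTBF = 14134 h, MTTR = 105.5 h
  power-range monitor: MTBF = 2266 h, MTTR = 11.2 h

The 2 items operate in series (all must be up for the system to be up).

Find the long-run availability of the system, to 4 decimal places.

A(coincidence logic module) = MTBF/(MTBF+MTTR) = 14134/(14134+105.5) = 0.992591
A(power-range monitor) = MTBF/(MTBF+MTTR) = 2266/(2266+11.2) = 0.995082
Series availability: 0.992591 × 0.995082 = 0.9877

0.9877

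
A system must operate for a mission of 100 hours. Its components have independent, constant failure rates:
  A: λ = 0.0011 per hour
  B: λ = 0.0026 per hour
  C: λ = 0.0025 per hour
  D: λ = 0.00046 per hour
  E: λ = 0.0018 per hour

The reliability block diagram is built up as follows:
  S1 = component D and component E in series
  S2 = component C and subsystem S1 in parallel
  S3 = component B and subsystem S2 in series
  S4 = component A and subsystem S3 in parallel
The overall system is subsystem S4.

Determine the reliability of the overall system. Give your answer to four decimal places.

R(A) = exp(−0.0011 × 100) = 0.895834
R(B) = exp(−0.0026 × 100) = 0.771052
R(C) = exp(−0.0025 × 100) = 0.778801
R(D) = exp(−0.00046 × 100) = 0.955042
R(E) = exp(−0.0018 × 100) = 0.835270
Series (D and E): 0.955042 × 0.835270 = 0.797718
Parallel (C and [0.797718]): 1 − (1 − 0.778801)(1 − 0.797718) = 0.955255
Series (B and [0.955255]): 0.771052 × 0.955255 = 0.736551
Parallel (A and [0.736551]): 1 − (1 − 0.895834)(1 − 0.736551) = 0.9726

0.9726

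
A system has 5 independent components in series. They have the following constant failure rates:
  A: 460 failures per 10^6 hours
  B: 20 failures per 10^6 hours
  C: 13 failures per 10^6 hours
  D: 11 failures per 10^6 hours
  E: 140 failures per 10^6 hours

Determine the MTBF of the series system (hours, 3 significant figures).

Series of exponential components: λ_sys = Σ λ_i
λ_sys = 0.00046 + 0.000020 + 0.000013 + 0.000011 + 0.00014 = 6.4400e-04 /h
MTBF = 1 / λ_sys = 1550 h

1550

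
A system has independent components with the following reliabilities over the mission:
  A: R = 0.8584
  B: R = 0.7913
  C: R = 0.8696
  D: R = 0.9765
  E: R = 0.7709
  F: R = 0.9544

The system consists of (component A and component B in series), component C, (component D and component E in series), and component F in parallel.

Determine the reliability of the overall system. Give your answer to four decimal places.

0.9995

Series (A and B): 0.858400 × 0.791300 = 0.679252
Series (D and E): 0.976500 × 0.770900 = 0.752784
Parallel ([0.679252], C, [0.752784], and F): 1 − (1 − 0.679252)(1 − 0.869600)(1 − 0.752784)(1 − 0.954400) = 0.9995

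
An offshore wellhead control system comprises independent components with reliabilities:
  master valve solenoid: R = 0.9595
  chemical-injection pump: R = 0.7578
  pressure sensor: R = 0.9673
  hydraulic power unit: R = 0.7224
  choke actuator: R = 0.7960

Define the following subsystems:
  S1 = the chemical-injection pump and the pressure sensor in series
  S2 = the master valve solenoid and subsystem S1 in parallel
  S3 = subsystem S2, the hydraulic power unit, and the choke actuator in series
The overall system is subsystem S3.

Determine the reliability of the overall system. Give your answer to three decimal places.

0.569

Series (chemical-injection pump and pressure sensor): 0.75780 × 0.96730 = 0.73302
Parallel (master valve solenoid and [0.73302]): 1 − (1 − 0.95950)(1 − 0.73302) = 0.98919
Series ([0.98919], hydraulic power unit, and choke actuator): 0.98919 × 0.72240 × 0.79600 = 0.569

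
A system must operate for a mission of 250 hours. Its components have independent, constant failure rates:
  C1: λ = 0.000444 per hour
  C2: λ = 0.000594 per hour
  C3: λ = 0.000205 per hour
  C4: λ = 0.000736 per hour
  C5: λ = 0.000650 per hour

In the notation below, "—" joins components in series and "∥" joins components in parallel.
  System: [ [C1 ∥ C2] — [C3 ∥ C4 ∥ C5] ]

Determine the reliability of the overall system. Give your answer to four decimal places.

0.9843

R(C1) = exp(−0.000444 × 250) = 0.894939
R(C2) = exp(−0.000594 × 250) = 0.862000
R(C3) = exp(−0.000205 × 250) = 0.950041
R(C4) = exp(−0.000736 × 250) = 0.831936
R(C5) = exp(−0.000650 × 250) = 0.850016
Parallel (C1 and C2): 1 − (1 − 0.894939)(1 − 0.862000) = 0.985502
Parallel (C3, C4, and C5): 1 − (1 − 0.950041)(1 − 0.831936)(1 − 0.850016) = 0.998741
Series ([0.985502] and [0.998741]): 0.985502 × 0.998741 = 0.9843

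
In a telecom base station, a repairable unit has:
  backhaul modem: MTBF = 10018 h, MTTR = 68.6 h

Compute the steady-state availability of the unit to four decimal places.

A(backhaul modem) = MTBF/(MTBF+MTTR) = 10018/(10018+68.6) = 0.9932

0.9932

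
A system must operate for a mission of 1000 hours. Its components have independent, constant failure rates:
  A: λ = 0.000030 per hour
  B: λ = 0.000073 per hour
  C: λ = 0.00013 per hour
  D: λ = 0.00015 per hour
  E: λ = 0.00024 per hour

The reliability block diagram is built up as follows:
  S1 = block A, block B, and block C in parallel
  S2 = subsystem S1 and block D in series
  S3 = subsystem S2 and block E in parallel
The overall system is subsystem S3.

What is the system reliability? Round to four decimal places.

0.9702

R(A) = exp(−0.000030 × 1000) = 0.970446
R(B) = exp(−0.000073 × 1000) = 0.929601
R(C) = exp(−0.00013 × 1000) = 0.878095
R(D) = exp(−0.00015 × 1000) = 0.860708
R(E) = exp(−0.00024 × 1000) = 0.786628
Parallel (A, B, and C): 1 − (1 − 0.970446)(1 − 0.929601)(1 − 0.878095) = 0.999746
Series ([0.999746] and D): 0.999746 × 0.860708 = 0.860489
Parallel ([0.860489] and E): 1 − (1 − 0.860489)(1 − 0.786628) = 0.9702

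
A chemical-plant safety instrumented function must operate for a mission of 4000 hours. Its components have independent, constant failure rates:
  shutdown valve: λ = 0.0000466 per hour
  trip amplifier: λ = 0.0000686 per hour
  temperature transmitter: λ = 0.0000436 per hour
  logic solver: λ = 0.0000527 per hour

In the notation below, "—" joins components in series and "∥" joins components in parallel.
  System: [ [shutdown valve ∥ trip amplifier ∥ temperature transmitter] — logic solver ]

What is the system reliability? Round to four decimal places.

0.8046

R(shutdown valve) = exp(−0.0000466 × 4000) = 0.829942
R(trip amplifier) = exp(−0.0000686 × 4000) = 0.760028
R(temperature transmitter) = exp(−0.0000436 × 4000) = 0.839961
R(logic solver) = exp(−0.0000527 × 4000) = 0.809936
Parallel (shutdown valve, trip amplifier, and temperature transmitter): 1 − (1 − 0.829942)(1 − 0.760028)(1 − 0.839961) = 0.993469
Series ([0.993469] and logic solver): 0.993469 × 0.809936 = 0.8046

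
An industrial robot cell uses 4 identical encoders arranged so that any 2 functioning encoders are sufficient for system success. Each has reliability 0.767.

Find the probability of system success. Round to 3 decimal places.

0.958

R = Σ_{i=2}^{4} C(4,i) p^i (1−p)^{4−i} with p = 0.767
C(4,2)·0.767^2·0.233^2 = 0.19163
C(4,3)·0.767^3·0.233^1 = 0.42053
C(4,4)·0.767^4·0.233^0 = 0.34608
Sum = 0.958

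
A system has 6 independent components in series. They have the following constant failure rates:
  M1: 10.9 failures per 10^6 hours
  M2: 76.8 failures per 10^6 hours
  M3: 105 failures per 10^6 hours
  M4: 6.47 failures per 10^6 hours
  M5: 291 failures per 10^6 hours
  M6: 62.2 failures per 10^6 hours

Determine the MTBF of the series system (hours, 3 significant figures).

1810

Series of exponential components: λ_sys = Σ λ_i
λ_sys = 0.0000109 + 0.0000768 + 0.000105 + 0.00000647 + 0.000291 + 0.0000622 = 5.5237e-04 /h
MTBF = 1 / λ_sys = 1810 h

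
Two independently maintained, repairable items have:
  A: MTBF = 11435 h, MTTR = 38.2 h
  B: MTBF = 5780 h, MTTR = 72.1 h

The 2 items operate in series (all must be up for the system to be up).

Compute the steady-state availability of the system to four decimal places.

0.9844

A(A) = MTBF/(MTBF+MTTR) = 11435/(11435+38.2) = 0.996671
A(B) = MTBF/(MTBF+MTTR) = 5780/(5780+72.1) = 0.987680
Series availability: 0.996671 × 0.987680 = 0.9844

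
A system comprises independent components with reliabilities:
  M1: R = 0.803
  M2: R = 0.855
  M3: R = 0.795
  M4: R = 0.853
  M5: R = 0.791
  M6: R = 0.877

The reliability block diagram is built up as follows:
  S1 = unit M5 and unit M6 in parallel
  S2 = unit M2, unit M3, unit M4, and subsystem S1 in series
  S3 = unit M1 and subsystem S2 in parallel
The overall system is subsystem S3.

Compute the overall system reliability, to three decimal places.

Parallel (M5 and M6): 1 − (1 − 0.79100)(1 − 0.87700) = 0.97429
Series (M2, M3, M4, and [0.97429]): 0.85500 × 0.79500 × 0.85300 × 0.97429 = 0.56490
Parallel (M1 and [0.56490]): 1 − (1 − 0.80300)(1 − 0.56490) = 0.914

0.914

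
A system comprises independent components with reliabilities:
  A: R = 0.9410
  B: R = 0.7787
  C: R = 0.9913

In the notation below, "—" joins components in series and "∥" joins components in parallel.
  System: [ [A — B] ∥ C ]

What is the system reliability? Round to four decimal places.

Series (A and B): 0.941000 × 0.778700 = 0.732757
Parallel ([0.732757] and C): 1 − (1 − 0.732757)(1 − 0.991300) = 0.9977

0.9977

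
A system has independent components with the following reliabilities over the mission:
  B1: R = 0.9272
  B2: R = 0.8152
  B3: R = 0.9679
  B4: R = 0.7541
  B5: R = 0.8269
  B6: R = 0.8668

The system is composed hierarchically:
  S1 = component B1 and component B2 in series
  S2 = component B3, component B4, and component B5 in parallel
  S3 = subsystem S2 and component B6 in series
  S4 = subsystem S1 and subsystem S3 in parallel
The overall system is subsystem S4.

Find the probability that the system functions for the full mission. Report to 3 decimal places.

Series (B1 and B2): 0.92720 × 0.81520 = 0.75585
Parallel (B3, B4, and B5): 1 − (1 − 0.96790)(1 − 0.75410)(1 − 0.82690) = 0.99863
Series ([0.99863] and B6): 0.99863 × 0.86680 = 0.86561
Parallel ([0.75585] and [0.86561]): 1 − (1 − 0.75585)(1 − 0.86561) = 0.967

0.967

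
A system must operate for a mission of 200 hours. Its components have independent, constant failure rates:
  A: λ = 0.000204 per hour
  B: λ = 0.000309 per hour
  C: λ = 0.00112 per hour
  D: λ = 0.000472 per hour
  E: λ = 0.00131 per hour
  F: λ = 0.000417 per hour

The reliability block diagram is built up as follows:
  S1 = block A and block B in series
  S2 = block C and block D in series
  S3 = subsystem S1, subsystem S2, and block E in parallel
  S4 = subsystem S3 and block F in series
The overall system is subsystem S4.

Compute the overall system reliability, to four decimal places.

R(A) = exp(−0.000204 × 200) = 0.960021
R(B) = exp(−0.000309 × 200) = 0.940071
R(C) = exp(−0.00112 × 200) = 0.799315
R(D) = exp(−0.000472 × 200) = 0.909919
R(E) = exp(−0.00131 × 200) = 0.769511
R(F) = exp(−0.000417 × 200) = 0.919983
Series (A and B): 0.960021 × 0.940071 = 0.902488
Series (C and D): 0.799315 × 0.909919 = 0.727312
Parallel ([0.902488], [0.727312], and E): 1 − (1 − 0.902488)(1 − 0.727312)(1 − 0.769511) = 0.993871
Series ([0.993871] and F): 0.993871 × 0.919983 = 0.9143

0.9143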